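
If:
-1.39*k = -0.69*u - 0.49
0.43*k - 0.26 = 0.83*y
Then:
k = 1.93023255813953*y + 0.604651162790698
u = 3.88843950117964*y + 0.507920458375463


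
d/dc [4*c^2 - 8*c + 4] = 8*c - 8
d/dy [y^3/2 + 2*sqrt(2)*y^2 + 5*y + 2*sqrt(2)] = 3*y^2/2 + 4*sqrt(2)*y + 5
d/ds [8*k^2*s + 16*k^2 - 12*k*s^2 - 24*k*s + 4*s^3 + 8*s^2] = 8*k^2 - 24*k*s - 24*k + 12*s^2 + 16*s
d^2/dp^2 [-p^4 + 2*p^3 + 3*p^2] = -12*p^2 + 12*p + 6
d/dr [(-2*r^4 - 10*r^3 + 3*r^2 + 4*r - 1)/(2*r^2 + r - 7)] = (-8*r^5 - 26*r^4 + 36*r^3 + 205*r^2 - 38*r - 27)/(4*r^4 + 4*r^3 - 27*r^2 - 14*r + 49)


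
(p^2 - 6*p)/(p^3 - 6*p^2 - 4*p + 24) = p/(p^2 - 4)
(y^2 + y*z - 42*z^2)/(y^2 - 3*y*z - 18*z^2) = (y + 7*z)/(y + 3*z)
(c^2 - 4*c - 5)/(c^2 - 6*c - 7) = (c - 5)/(c - 7)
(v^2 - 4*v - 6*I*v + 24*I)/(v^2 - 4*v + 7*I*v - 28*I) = (v - 6*I)/(v + 7*I)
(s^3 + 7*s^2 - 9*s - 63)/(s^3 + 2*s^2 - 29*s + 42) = (s + 3)/(s - 2)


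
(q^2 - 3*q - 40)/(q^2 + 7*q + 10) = (q - 8)/(q + 2)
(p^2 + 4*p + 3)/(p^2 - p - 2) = (p + 3)/(p - 2)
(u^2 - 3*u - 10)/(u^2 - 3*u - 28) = (-u^2 + 3*u + 10)/(-u^2 + 3*u + 28)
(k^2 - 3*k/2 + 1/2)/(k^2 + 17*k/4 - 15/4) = 2*(2*k^2 - 3*k + 1)/(4*k^2 + 17*k - 15)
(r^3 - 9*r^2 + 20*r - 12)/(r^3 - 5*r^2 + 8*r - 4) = (r - 6)/(r - 2)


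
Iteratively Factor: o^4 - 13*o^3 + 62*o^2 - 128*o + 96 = (o - 4)*(o^3 - 9*o^2 + 26*o - 24) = (o - 4)*(o - 3)*(o^2 - 6*o + 8) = (o - 4)^2*(o - 3)*(o - 2)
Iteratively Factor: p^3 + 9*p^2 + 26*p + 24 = (p + 3)*(p^2 + 6*p + 8) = (p + 3)*(p + 4)*(p + 2)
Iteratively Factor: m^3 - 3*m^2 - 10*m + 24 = (m - 2)*(m^2 - m - 12) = (m - 2)*(m + 3)*(m - 4)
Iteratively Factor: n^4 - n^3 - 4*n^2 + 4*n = (n)*(n^3 - n^2 - 4*n + 4) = n*(n - 2)*(n^2 + n - 2) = n*(n - 2)*(n + 2)*(n - 1)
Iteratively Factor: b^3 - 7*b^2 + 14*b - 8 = (b - 1)*(b^2 - 6*b + 8) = (b - 2)*(b - 1)*(b - 4)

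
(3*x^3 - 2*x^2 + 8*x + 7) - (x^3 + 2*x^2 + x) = 2*x^3 - 4*x^2 + 7*x + 7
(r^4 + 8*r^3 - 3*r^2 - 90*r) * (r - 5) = r^5 + 3*r^4 - 43*r^3 - 75*r^2 + 450*r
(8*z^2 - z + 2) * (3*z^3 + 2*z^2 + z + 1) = 24*z^5 + 13*z^4 + 12*z^3 + 11*z^2 + z + 2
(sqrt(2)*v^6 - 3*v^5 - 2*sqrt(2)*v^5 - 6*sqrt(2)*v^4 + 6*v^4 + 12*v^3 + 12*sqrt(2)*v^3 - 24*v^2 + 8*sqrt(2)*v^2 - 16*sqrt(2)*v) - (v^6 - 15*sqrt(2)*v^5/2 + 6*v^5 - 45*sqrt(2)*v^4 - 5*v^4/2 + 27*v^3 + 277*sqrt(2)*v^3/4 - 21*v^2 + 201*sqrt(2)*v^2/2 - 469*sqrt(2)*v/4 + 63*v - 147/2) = -v^6 + sqrt(2)*v^6 - 9*v^5 + 11*sqrt(2)*v^5/2 + 17*v^4/2 + 39*sqrt(2)*v^4 - 229*sqrt(2)*v^3/4 - 15*v^3 - 185*sqrt(2)*v^2/2 - 3*v^2 - 63*v + 405*sqrt(2)*v/4 + 147/2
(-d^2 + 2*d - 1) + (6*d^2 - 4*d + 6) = 5*d^2 - 2*d + 5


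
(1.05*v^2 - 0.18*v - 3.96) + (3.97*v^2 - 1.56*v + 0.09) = 5.02*v^2 - 1.74*v - 3.87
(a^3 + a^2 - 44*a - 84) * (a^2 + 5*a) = a^5 + 6*a^4 - 39*a^3 - 304*a^2 - 420*a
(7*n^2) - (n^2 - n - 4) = 6*n^2 + n + 4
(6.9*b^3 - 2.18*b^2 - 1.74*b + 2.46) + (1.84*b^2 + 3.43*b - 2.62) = 6.9*b^3 - 0.34*b^2 + 1.69*b - 0.16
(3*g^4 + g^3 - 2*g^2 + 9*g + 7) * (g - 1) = 3*g^5 - 2*g^4 - 3*g^3 + 11*g^2 - 2*g - 7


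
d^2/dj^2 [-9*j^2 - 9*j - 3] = -18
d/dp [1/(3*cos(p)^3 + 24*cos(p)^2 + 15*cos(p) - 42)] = (3*cos(p)^2 + 16*cos(p) + 5)*sin(p)/(3*(cos(p)^3 + 8*cos(p)^2 + 5*cos(p) - 14)^2)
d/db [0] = 0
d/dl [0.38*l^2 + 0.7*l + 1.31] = 0.76*l + 0.7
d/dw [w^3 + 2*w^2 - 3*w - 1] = 3*w^2 + 4*w - 3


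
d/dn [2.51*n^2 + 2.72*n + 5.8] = 5.02*n + 2.72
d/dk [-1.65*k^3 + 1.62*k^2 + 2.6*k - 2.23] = -4.95*k^2 + 3.24*k + 2.6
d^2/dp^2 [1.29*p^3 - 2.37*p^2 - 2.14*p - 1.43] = 7.74*p - 4.74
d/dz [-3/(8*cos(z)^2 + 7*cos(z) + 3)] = -3*(16*cos(z) + 7)*sin(z)/(8*cos(z)^2 + 7*cos(z) + 3)^2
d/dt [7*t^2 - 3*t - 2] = 14*t - 3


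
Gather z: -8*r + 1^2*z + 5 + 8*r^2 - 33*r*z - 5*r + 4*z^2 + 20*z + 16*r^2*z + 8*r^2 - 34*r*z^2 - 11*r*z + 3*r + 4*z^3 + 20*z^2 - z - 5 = 16*r^2 - 10*r + 4*z^3 + z^2*(24 - 34*r) + z*(16*r^2 - 44*r + 20)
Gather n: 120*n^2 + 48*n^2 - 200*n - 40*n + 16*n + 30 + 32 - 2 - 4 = 168*n^2 - 224*n + 56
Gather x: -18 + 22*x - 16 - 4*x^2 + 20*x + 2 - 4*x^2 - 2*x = -8*x^2 + 40*x - 32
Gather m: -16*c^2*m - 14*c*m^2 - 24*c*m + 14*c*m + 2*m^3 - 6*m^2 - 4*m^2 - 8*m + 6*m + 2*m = 2*m^3 + m^2*(-14*c - 10) + m*(-16*c^2 - 10*c)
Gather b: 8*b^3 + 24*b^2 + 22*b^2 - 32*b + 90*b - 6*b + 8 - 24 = 8*b^3 + 46*b^2 + 52*b - 16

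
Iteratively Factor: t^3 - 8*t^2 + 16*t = (t - 4)*(t^2 - 4*t) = (t - 4)^2*(t)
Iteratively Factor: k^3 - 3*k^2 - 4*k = (k)*(k^2 - 3*k - 4) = k*(k + 1)*(k - 4)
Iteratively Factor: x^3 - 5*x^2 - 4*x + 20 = (x + 2)*(x^2 - 7*x + 10) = (x - 2)*(x + 2)*(x - 5)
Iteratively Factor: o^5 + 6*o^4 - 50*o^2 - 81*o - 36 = (o - 3)*(o^4 + 9*o^3 + 27*o^2 + 31*o + 12) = (o - 3)*(o + 1)*(o^3 + 8*o^2 + 19*o + 12) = (o - 3)*(o + 1)*(o + 4)*(o^2 + 4*o + 3) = (o - 3)*(o + 1)^2*(o + 4)*(o + 3)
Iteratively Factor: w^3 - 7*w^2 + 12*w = (w)*(w^2 - 7*w + 12) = w*(w - 4)*(w - 3)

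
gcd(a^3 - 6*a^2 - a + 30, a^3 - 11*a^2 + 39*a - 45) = a^2 - 8*a + 15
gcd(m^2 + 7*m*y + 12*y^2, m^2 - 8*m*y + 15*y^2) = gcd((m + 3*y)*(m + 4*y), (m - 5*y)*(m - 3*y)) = 1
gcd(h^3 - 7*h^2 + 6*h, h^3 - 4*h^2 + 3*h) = h^2 - h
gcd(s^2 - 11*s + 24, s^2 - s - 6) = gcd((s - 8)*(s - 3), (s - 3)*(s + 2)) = s - 3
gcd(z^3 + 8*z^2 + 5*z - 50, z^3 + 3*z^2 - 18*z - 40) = z + 5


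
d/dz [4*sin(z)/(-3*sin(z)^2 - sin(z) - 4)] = 4*(3*sin(z)^2 - 4)*cos(z)/(3*sin(z)^2 + sin(z) + 4)^2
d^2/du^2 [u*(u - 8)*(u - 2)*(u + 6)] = 12*u^2 - 24*u - 88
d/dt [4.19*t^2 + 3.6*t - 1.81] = 8.38*t + 3.6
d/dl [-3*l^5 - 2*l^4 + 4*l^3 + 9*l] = -15*l^4 - 8*l^3 + 12*l^2 + 9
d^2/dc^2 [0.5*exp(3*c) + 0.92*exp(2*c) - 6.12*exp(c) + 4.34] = (4.5*exp(2*c) + 3.68*exp(c) - 6.12)*exp(c)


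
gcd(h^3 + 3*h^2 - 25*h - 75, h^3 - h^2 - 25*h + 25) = h^2 - 25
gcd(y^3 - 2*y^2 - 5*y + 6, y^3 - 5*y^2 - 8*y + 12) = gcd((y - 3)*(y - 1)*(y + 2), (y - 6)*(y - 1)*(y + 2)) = y^2 + y - 2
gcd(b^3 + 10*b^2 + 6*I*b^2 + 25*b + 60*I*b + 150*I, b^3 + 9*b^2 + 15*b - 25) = b^2 + 10*b + 25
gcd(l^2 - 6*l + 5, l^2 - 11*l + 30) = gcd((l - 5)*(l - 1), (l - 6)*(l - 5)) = l - 5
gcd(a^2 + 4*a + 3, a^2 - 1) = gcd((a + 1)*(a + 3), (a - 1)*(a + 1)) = a + 1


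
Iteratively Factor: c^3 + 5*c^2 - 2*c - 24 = (c + 3)*(c^2 + 2*c - 8) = (c + 3)*(c + 4)*(c - 2)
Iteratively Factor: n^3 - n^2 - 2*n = (n + 1)*(n^2 - 2*n) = n*(n + 1)*(n - 2)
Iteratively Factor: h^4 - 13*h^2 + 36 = (h + 3)*(h^3 - 3*h^2 - 4*h + 12) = (h + 2)*(h + 3)*(h^2 - 5*h + 6) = (h - 2)*(h + 2)*(h + 3)*(h - 3)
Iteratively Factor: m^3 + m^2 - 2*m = (m + 2)*(m^2 - m) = m*(m + 2)*(m - 1)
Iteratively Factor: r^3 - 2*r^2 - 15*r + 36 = (r - 3)*(r^2 + r - 12) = (r - 3)*(r + 4)*(r - 3)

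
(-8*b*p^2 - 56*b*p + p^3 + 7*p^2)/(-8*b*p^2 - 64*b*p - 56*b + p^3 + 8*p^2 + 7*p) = p/(p + 1)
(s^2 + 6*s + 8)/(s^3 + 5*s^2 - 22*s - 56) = (s + 4)/(s^2 + 3*s - 28)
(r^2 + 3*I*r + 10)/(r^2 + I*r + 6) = (r + 5*I)/(r + 3*I)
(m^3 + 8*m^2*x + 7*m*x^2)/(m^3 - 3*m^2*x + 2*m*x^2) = (m^2 + 8*m*x + 7*x^2)/(m^2 - 3*m*x + 2*x^2)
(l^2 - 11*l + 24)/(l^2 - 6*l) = (l^2 - 11*l + 24)/(l*(l - 6))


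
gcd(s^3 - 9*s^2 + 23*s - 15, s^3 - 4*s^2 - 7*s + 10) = s^2 - 6*s + 5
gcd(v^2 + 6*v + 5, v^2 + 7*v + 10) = v + 5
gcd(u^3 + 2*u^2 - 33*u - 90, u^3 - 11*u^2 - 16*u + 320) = u + 5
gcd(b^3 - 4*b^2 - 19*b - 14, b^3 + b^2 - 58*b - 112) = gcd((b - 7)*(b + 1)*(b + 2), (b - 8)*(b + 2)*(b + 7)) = b + 2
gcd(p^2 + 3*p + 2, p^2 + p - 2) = p + 2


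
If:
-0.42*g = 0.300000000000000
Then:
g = -0.71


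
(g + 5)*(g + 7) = g^2 + 12*g + 35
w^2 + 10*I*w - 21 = (w + 3*I)*(w + 7*I)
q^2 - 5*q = q*(q - 5)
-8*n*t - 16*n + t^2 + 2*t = (-8*n + t)*(t + 2)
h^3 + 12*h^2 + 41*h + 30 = (h + 1)*(h + 5)*(h + 6)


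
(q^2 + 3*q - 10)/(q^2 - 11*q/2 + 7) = 2*(q + 5)/(2*q - 7)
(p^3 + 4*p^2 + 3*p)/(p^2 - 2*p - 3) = p*(p + 3)/(p - 3)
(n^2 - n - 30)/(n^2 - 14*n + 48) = (n + 5)/(n - 8)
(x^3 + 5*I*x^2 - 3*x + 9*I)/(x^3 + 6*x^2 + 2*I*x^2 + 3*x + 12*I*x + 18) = (x + 3*I)/(x + 6)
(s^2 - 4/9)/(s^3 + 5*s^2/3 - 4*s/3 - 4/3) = (s - 2/3)/(s^2 + s - 2)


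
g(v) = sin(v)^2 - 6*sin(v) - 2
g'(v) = 2*sin(v)*cos(v) - 6*cos(v)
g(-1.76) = 4.86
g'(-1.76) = 1.50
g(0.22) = -3.26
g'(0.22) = -5.43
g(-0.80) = 2.82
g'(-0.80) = -5.18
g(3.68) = 1.34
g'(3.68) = 6.03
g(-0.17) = -0.96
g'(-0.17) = -6.25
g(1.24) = -6.78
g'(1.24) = -1.33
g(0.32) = -3.79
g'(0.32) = -5.10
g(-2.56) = 1.60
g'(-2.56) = 5.93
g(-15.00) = 2.32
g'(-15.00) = 5.55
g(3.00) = -2.83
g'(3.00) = 5.66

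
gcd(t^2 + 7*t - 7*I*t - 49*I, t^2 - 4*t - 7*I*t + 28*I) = t - 7*I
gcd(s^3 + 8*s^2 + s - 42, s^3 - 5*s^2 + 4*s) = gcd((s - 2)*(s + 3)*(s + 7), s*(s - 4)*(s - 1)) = 1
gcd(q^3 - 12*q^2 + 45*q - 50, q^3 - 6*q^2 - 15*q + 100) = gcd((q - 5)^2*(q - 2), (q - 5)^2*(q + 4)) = q^2 - 10*q + 25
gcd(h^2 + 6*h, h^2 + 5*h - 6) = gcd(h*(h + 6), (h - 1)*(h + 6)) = h + 6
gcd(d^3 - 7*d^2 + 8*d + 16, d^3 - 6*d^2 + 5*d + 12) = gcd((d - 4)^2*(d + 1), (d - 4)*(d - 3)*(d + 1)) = d^2 - 3*d - 4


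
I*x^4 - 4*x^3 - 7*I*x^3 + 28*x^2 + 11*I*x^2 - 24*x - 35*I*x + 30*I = (x - 6)*(x - I)*(x + 5*I)*(I*x - I)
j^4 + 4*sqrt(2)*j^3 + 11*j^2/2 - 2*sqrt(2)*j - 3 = (j - sqrt(2)/2)*(j + sqrt(2)/2)*(j + sqrt(2))*(j + 3*sqrt(2))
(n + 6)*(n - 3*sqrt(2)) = n^2 - 3*sqrt(2)*n + 6*n - 18*sqrt(2)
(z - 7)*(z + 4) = z^2 - 3*z - 28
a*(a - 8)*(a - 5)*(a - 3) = a^4 - 16*a^3 + 79*a^2 - 120*a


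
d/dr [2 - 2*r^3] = -6*r^2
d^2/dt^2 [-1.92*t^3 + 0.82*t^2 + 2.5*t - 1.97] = 1.64 - 11.52*t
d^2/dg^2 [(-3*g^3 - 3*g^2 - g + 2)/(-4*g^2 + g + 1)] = 2*(43*g^3 - 51*g^2 + 45*g - 8)/(64*g^6 - 48*g^5 - 36*g^4 + 23*g^3 + 9*g^2 - 3*g - 1)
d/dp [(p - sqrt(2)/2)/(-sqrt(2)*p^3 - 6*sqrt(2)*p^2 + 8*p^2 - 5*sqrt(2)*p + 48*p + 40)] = (-sqrt(2)*p^3 - 6*sqrt(2)*p^2 + 8*p^2 - 5*sqrt(2)*p + 48*p + (2*p - sqrt(2))*(3*sqrt(2)*p^2 - 16*p + 12*sqrt(2)*p - 48 + 5*sqrt(2))/2 + 40)/(sqrt(2)*p^3 - 8*p^2 + 6*sqrt(2)*p^2 - 48*p + 5*sqrt(2)*p - 40)^2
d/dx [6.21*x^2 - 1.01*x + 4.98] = 12.42*x - 1.01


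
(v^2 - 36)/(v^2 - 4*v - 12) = (v + 6)/(v + 2)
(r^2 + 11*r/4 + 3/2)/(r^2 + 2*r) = (r + 3/4)/r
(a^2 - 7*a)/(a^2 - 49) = a/(a + 7)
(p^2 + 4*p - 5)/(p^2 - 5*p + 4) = (p + 5)/(p - 4)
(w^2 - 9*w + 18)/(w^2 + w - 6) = (w^2 - 9*w + 18)/(w^2 + w - 6)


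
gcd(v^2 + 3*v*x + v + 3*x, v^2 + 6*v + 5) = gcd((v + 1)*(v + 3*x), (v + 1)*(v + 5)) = v + 1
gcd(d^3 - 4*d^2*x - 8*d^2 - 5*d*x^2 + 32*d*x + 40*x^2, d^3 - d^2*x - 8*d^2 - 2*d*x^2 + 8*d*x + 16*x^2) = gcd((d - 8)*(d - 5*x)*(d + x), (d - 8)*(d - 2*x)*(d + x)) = d^2 + d*x - 8*d - 8*x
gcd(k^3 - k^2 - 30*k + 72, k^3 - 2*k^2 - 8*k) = k - 4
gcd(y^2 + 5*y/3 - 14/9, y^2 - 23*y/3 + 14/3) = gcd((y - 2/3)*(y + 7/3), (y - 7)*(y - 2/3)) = y - 2/3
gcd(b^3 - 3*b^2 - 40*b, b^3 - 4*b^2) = b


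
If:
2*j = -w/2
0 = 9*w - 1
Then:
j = -1/36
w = 1/9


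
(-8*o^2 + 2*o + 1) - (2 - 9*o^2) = o^2 + 2*o - 1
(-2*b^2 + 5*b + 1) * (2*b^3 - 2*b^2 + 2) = -4*b^5 + 14*b^4 - 8*b^3 - 6*b^2 + 10*b + 2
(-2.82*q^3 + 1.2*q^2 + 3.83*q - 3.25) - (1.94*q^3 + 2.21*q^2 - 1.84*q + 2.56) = -4.76*q^3 - 1.01*q^2 + 5.67*q - 5.81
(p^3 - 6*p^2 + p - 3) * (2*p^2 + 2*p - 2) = 2*p^5 - 10*p^4 - 12*p^3 + 8*p^2 - 8*p + 6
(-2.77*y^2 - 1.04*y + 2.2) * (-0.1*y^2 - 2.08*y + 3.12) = 0.277*y^4 + 5.8656*y^3 - 6.6992*y^2 - 7.8208*y + 6.864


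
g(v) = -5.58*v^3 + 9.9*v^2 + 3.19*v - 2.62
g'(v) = -16.74*v^2 + 19.8*v + 3.19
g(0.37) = -0.37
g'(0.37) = 8.22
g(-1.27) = 20.73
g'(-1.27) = -48.96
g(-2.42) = 126.72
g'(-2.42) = -142.76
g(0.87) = 3.97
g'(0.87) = 7.75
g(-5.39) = 1141.58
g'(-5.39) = -589.86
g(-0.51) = -0.93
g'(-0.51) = -11.26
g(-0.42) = -1.80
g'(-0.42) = -8.08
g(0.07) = -2.35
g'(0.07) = 4.49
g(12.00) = -8180.98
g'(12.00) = -2169.77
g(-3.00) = 227.57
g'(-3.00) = -206.87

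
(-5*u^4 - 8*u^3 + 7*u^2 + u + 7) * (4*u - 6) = -20*u^5 - 2*u^4 + 76*u^3 - 38*u^2 + 22*u - 42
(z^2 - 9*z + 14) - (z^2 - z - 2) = 16 - 8*z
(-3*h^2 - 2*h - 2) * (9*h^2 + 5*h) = -27*h^4 - 33*h^3 - 28*h^2 - 10*h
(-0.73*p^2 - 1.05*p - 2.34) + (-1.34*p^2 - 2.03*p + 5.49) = -2.07*p^2 - 3.08*p + 3.15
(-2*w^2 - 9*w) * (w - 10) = -2*w^3 + 11*w^2 + 90*w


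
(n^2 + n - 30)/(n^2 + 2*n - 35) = (n + 6)/(n + 7)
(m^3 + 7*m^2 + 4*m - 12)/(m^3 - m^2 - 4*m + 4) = (m + 6)/(m - 2)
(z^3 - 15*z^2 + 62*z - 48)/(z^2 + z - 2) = (z^2 - 14*z + 48)/(z + 2)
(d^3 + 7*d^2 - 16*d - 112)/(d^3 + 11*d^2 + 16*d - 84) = (d^2 - 16)/(d^2 + 4*d - 12)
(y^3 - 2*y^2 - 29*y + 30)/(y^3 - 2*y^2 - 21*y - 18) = (y^2 + 4*y - 5)/(y^2 + 4*y + 3)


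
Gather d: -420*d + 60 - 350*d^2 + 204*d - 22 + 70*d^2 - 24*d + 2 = -280*d^2 - 240*d + 40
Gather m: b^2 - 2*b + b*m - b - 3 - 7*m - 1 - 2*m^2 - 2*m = b^2 - 3*b - 2*m^2 + m*(b - 9) - 4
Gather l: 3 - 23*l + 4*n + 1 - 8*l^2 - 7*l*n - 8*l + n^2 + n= -8*l^2 + l*(-7*n - 31) + n^2 + 5*n + 4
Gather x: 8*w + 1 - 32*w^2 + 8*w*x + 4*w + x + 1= -32*w^2 + 12*w + x*(8*w + 1) + 2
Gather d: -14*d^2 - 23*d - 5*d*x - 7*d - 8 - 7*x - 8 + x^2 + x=-14*d^2 + d*(-5*x - 30) + x^2 - 6*x - 16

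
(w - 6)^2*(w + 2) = w^3 - 10*w^2 + 12*w + 72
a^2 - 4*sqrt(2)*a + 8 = (a - 2*sqrt(2))^2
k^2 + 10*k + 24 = (k + 4)*(k + 6)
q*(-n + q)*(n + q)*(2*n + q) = -2*n^3*q - n^2*q^2 + 2*n*q^3 + q^4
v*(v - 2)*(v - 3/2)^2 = v^4 - 5*v^3 + 33*v^2/4 - 9*v/2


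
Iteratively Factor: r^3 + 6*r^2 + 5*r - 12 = (r + 3)*(r^2 + 3*r - 4) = (r - 1)*(r + 3)*(r + 4)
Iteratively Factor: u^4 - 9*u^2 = (u - 3)*(u^3 + 3*u^2) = u*(u - 3)*(u^2 + 3*u) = u^2*(u - 3)*(u + 3)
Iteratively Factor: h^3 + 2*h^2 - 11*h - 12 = (h + 1)*(h^2 + h - 12) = (h - 3)*(h + 1)*(h + 4)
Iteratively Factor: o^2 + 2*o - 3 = (o + 3)*(o - 1)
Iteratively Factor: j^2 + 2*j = (j)*(j + 2)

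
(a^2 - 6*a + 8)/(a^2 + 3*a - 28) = (a - 2)/(a + 7)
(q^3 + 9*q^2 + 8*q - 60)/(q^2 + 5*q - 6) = (q^2 + 3*q - 10)/(q - 1)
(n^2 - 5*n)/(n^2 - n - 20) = n/(n + 4)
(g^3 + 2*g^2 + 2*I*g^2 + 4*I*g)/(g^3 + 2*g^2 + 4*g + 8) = g/(g - 2*I)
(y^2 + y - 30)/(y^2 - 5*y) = (y + 6)/y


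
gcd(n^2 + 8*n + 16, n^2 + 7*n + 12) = n + 4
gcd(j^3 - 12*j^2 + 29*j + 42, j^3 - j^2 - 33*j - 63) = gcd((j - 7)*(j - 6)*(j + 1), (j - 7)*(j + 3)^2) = j - 7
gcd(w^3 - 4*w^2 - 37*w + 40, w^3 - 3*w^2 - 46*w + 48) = w^2 - 9*w + 8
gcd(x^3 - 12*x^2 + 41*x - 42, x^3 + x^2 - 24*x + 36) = x^2 - 5*x + 6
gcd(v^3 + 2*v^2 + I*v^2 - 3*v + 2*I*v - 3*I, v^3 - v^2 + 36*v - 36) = v - 1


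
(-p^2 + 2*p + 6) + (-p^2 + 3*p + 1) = -2*p^2 + 5*p + 7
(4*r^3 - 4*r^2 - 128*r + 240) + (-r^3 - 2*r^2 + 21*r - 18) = 3*r^3 - 6*r^2 - 107*r + 222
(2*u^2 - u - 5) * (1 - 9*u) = -18*u^3 + 11*u^2 + 44*u - 5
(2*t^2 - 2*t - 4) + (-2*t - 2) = 2*t^2 - 4*t - 6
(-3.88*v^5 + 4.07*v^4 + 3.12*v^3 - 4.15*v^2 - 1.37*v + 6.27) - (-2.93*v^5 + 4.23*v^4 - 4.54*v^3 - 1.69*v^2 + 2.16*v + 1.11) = -0.95*v^5 - 0.16*v^4 + 7.66*v^3 - 2.46*v^2 - 3.53*v + 5.16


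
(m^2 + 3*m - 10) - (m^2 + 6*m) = -3*m - 10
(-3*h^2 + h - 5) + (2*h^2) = -h^2 + h - 5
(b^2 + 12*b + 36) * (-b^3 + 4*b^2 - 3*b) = -b^5 - 8*b^4 + 9*b^3 + 108*b^2 - 108*b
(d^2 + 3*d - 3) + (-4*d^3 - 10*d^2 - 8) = -4*d^3 - 9*d^2 + 3*d - 11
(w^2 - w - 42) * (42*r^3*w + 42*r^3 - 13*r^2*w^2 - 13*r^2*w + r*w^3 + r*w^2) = 42*r^3*w^3 - 1806*r^3*w - 1764*r^3 - 13*r^2*w^4 + 559*r^2*w^2 + 546*r^2*w + r*w^5 - 43*r*w^3 - 42*r*w^2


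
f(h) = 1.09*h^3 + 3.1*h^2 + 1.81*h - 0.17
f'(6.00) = 156.73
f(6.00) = 357.73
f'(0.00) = 1.81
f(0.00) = -0.17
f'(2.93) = 48.05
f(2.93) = 59.16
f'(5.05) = 116.51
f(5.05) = 228.41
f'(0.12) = 2.60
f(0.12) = 0.09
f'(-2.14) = 3.52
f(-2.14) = -0.53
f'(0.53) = 6.01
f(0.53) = 1.82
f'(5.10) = 118.48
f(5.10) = 234.28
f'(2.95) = 48.56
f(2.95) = 60.13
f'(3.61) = 66.81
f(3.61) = 98.04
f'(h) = 3.27*h^2 + 6.2*h + 1.81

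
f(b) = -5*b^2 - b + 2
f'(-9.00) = 89.00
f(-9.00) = -394.00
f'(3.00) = -31.00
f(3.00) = -46.00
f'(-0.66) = 5.60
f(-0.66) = 0.48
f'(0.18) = -2.80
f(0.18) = 1.66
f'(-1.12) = 10.20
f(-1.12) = -3.15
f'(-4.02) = 39.20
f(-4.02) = -74.78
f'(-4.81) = 47.10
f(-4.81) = -108.87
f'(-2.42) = 23.20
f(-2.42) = -24.86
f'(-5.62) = 55.20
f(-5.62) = -150.30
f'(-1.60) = 15.00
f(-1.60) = -9.20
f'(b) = -10*b - 1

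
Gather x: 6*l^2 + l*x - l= 6*l^2 + l*x - l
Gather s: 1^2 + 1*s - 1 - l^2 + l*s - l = -l^2 - l + s*(l + 1)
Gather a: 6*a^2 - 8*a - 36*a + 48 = 6*a^2 - 44*a + 48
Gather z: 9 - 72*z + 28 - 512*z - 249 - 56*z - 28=-640*z - 240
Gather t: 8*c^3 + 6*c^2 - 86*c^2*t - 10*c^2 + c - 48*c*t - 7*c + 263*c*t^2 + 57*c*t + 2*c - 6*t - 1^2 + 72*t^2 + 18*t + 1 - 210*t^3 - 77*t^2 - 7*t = 8*c^3 - 4*c^2 - 4*c - 210*t^3 + t^2*(263*c - 5) + t*(-86*c^2 + 9*c + 5)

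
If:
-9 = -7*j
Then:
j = 9/7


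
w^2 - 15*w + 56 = (w - 8)*(w - 7)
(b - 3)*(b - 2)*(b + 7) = b^3 + 2*b^2 - 29*b + 42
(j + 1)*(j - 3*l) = j^2 - 3*j*l + j - 3*l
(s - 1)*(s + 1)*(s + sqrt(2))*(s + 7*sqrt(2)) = s^4 + 8*sqrt(2)*s^3 + 13*s^2 - 8*sqrt(2)*s - 14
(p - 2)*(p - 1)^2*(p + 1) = p^4 - 3*p^3 + p^2 + 3*p - 2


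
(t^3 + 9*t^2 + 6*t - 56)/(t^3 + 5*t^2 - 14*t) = (t + 4)/t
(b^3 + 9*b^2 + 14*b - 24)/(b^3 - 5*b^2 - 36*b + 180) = (b^2 + 3*b - 4)/(b^2 - 11*b + 30)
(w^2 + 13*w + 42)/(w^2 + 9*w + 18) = (w + 7)/(w + 3)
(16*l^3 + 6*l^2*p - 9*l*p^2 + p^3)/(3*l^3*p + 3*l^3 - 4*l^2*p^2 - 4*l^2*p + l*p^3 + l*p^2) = (16*l^3 + 6*l^2*p - 9*l*p^2 + p^3)/(l*(3*l^2*p + 3*l^2 - 4*l*p^2 - 4*l*p + p^3 + p^2))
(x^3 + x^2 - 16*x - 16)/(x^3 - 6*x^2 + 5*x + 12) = (x + 4)/(x - 3)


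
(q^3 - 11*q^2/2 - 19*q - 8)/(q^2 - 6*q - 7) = (-q^3 + 11*q^2/2 + 19*q + 8)/(-q^2 + 6*q + 7)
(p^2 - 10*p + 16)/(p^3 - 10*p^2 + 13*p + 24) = (p - 2)/(p^2 - 2*p - 3)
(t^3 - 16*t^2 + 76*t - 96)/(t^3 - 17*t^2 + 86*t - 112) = (t - 6)/(t - 7)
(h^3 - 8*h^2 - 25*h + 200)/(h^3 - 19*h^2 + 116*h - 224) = (h^2 - 25)/(h^2 - 11*h + 28)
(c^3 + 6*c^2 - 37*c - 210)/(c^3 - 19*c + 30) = (c^2 + c - 42)/(c^2 - 5*c + 6)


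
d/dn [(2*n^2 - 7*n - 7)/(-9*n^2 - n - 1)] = 65*n*(-n - 2)/(81*n^4 + 18*n^3 + 19*n^2 + 2*n + 1)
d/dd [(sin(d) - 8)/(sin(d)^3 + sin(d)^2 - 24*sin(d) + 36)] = (-2*sin(d)^3 + 23*sin(d)^2 + 16*sin(d) - 156)*cos(d)/(sin(d)^3 + sin(d)^2 - 24*sin(d) + 36)^2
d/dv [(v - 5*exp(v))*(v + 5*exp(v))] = 2*v - 50*exp(2*v)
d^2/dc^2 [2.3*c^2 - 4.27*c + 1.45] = 4.60000000000000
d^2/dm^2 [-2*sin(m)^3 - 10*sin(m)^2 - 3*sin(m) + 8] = 18*sin(m)^3 + 40*sin(m)^2 - 9*sin(m) - 20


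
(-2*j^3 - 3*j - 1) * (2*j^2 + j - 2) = -4*j^5 - 2*j^4 - 2*j^3 - 5*j^2 + 5*j + 2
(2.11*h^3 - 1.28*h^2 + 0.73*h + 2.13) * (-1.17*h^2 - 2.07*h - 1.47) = -2.4687*h^5 - 2.8701*h^4 - 1.3062*h^3 - 2.1216*h^2 - 5.4822*h - 3.1311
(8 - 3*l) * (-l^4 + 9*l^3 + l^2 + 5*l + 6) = 3*l^5 - 35*l^4 + 69*l^3 - 7*l^2 + 22*l + 48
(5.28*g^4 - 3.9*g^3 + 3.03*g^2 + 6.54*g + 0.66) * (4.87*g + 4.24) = 25.7136*g^5 + 3.3942*g^4 - 1.7799*g^3 + 44.697*g^2 + 30.9438*g + 2.7984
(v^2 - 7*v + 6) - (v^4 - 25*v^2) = -v^4 + 26*v^2 - 7*v + 6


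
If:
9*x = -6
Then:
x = -2/3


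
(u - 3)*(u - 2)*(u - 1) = u^3 - 6*u^2 + 11*u - 6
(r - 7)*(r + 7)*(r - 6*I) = r^3 - 6*I*r^2 - 49*r + 294*I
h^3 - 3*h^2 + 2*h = h*(h - 2)*(h - 1)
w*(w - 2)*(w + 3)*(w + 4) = w^4 + 5*w^3 - 2*w^2 - 24*w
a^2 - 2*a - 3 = (a - 3)*(a + 1)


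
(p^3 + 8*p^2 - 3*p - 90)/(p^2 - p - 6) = (p^2 + 11*p + 30)/(p + 2)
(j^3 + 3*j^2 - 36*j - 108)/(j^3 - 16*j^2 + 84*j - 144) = (j^2 + 9*j + 18)/(j^2 - 10*j + 24)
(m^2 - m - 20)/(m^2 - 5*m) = (m + 4)/m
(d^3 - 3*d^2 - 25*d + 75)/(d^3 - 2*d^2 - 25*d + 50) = (d - 3)/(d - 2)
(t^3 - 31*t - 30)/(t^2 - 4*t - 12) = (t^2 + 6*t + 5)/(t + 2)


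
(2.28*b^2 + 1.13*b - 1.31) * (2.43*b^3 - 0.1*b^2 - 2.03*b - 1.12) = 5.5404*b^5 + 2.5179*b^4 - 7.9247*b^3 - 4.7165*b^2 + 1.3937*b + 1.4672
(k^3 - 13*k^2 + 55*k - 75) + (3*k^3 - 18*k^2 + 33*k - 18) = 4*k^3 - 31*k^2 + 88*k - 93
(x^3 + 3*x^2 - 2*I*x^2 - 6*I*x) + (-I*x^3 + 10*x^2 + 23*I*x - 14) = x^3 - I*x^3 + 13*x^2 - 2*I*x^2 + 17*I*x - 14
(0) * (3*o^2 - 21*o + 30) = 0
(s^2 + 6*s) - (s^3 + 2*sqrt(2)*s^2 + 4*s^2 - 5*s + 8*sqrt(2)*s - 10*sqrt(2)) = -s^3 - 3*s^2 - 2*sqrt(2)*s^2 - 8*sqrt(2)*s + 11*s + 10*sqrt(2)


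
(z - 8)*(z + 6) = z^2 - 2*z - 48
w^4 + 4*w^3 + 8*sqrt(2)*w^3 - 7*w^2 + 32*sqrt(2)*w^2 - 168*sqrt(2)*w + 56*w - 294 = (w - 3)*(w + 7)*(w + sqrt(2))*(w + 7*sqrt(2))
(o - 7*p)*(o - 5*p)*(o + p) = o^3 - 11*o^2*p + 23*o*p^2 + 35*p^3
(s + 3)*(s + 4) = s^2 + 7*s + 12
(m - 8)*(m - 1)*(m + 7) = m^3 - 2*m^2 - 55*m + 56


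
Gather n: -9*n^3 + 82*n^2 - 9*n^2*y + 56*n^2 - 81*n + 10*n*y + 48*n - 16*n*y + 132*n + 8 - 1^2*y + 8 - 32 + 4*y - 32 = -9*n^3 + n^2*(138 - 9*y) + n*(99 - 6*y) + 3*y - 48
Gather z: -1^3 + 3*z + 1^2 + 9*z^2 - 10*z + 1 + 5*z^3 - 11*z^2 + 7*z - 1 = 5*z^3 - 2*z^2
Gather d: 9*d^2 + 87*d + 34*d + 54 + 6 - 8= 9*d^2 + 121*d + 52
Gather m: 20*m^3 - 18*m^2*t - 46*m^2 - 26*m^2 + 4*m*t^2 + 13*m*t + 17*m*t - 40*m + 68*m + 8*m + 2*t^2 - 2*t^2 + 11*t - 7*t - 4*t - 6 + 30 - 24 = 20*m^3 + m^2*(-18*t - 72) + m*(4*t^2 + 30*t + 36)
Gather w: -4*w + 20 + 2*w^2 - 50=2*w^2 - 4*w - 30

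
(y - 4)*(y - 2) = y^2 - 6*y + 8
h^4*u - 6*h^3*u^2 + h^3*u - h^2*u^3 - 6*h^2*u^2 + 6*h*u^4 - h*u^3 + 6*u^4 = (h - 6*u)*(h - u)*(h + u)*(h*u + u)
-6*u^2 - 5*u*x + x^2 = (-6*u + x)*(u + x)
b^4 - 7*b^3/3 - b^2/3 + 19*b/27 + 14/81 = (b - 7/3)*(b - 2/3)*(b + 1/3)^2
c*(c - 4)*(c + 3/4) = c^3 - 13*c^2/4 - 3*c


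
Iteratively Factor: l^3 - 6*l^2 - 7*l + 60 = (l - 5)*(l^2 - l - 12) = (l - 5)*(l - 4)*(l + 3)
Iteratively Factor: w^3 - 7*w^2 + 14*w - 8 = (w - 4)*(w^2 - 3*w + 2) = (w - 4)*(w - 2)*(w - 1)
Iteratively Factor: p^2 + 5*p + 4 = (p + 4)*(p + 1)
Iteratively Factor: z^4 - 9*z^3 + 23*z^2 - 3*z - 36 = (z - 4)*(z^3 - 5*z^2 + 3*z + 9) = (z - 4)*(z + 1)*(z^2 - 6*z + 9) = (z - 4)*(z - 3)*(z + 1)*(z - 3)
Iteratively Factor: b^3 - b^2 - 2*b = (b + 1)*(b^2 - 2*b) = (b - 2)*(b + 1)*(b)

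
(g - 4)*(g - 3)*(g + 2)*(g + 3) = g^4 - 2*g^3 - 17*g^2 + 18*g + 72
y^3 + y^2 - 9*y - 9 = (y - 3)*(y + 1)*(y + 3)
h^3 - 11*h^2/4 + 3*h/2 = h*(h - 2)*(h - 3/4)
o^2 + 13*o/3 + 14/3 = (o + 2)*(o + 7/3)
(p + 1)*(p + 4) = p^2 + 5*p + 4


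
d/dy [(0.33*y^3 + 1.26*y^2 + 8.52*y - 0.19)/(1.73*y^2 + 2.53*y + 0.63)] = (0.5709*y^4 + 1.6698*y^3 - 10.9281*y^2 + 2.245*y + 5.8483)/(2.9929*y^4 + 8.7538*y^3 + 8.5807*y^2 + 3.1878*y + 0.3969)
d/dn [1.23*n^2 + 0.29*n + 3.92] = 2.46*n + 0.29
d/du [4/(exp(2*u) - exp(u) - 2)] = (4 - 8*exp(u))*exp(u)/(-exp(2*u) + exp(u) + 2)^2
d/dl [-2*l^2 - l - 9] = -4*l - 1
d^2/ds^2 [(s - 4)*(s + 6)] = 2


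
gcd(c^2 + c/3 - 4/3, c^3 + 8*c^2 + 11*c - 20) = c - 1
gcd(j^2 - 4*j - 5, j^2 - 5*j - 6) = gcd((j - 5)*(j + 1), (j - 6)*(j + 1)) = j + 1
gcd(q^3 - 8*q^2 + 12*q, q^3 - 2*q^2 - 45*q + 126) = q - 6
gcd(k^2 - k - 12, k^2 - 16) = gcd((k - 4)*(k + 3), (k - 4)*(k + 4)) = k - 4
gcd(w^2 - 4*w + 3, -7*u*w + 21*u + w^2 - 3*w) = w - 3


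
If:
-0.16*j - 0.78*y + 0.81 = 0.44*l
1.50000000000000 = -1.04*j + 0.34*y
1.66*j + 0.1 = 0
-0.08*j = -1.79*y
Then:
No Solution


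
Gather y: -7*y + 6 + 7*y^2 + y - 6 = 7*y^2 - 6*y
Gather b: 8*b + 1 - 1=8*b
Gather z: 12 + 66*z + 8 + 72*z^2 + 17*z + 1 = 72*z^2 + 83*z + 21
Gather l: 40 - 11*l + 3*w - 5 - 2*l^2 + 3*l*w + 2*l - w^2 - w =-2*l^2 + l*(3*w - 9) - w^2 + 2*w + 35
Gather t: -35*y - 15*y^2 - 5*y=-15*y^2 - 40*y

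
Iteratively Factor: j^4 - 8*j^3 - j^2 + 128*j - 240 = (j - 3)*(j^3 - 5*j^2 - 16*j + 80) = (j - 3)*(j + 4)*(j^2 - 9*j + 20) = (j - 4)*(j - 3)*(j + 4)*(j - 5)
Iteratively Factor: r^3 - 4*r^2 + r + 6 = (r - 3)*(r^2 - r - 2) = (r - 3)*(r - 2)*(r + 1)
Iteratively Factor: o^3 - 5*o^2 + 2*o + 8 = (o + 1)*(o^2 - 6*o + 8) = (o - 2)*(o + 1)*(o - 4)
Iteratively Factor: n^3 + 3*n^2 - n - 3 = (n - 1)*(n^2 + 4*n + 3) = (n - 1)*(n + 1)*(n + 3)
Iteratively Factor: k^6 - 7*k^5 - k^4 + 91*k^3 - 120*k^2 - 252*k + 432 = (k - 3)*(k^5 - 4*k^4 - 13*k^3 + 52*k^2 + 36*k - 144) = (k - 4)*(k - 3)*(k^4 - 13*k^2 + 36) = (k - 4)*(k - 3)*(k + 3)*(k^3 - 3*k^2 - 4*k + 12) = (k - 4)*(k - 3)*(k + 2)*(k + 3)*(k^2 - 5*k + 6) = (k - 4)*(k - 3)^2*(k + 2)*(k + 3)*(k - 2)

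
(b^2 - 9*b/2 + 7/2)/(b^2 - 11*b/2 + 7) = (b - 1)/(b - 2)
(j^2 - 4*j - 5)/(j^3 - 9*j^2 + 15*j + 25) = 1/(j - 5)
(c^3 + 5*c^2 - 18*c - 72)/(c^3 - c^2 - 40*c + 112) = (c^2 + 9*c + 18)/(c^2 + 3*c - 28)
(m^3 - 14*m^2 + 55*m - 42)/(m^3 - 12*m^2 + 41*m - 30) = (m - 7)/(m - 5)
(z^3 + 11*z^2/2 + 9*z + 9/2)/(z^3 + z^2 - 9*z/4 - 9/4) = 2*(z + 3)/(2*z - 3)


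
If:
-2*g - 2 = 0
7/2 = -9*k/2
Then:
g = -1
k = -7/9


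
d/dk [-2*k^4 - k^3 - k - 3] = -8*k^3 - 3*k^2 - 1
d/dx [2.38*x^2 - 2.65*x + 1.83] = 4.76*x - 2.65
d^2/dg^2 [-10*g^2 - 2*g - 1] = -20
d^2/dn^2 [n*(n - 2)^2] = 6*n - 8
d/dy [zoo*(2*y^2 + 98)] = zoo*y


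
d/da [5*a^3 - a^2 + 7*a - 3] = 15*a^2 - 2*a + 7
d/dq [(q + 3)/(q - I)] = (-3 - I)/(q - I)^2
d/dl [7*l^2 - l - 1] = 14*l - 1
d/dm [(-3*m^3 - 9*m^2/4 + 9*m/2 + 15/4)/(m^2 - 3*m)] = 3*(-4*m^4 + 24*m^3 + 3*m^2 - 10*m + 15)/(4*m^2*(m^2 - 6*m + 9))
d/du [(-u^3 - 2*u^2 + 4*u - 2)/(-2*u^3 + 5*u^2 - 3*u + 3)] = (-9*u^4 + 22*u^3 - 35*u^2 + 8*u + 6)/(4*u^6 - 20*u^5 + 37*u^4 - 42*u^3 + 39*u^2 - 18*u + 9)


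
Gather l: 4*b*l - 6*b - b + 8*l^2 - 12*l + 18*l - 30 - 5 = -7*b + 8*l^2 + l*(4*b + 6) - 35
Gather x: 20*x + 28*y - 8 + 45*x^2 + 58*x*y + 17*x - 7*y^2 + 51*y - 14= 45*x^2 + x*(58*y + 37) - 7*y^2 + 79*y - 22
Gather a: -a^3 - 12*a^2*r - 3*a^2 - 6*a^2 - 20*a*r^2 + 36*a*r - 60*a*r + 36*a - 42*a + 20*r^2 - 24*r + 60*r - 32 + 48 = -a^3 + a^2*(-12*r - 9) + a*(-20*r^2 - 24*r - 6) + 20*r^2 + 36*r + 16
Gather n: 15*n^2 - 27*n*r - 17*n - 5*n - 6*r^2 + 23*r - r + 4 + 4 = 15*n^2 + n*(-27*r - 22) - 6*r^2 + 22*r + 8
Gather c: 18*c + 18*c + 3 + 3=36*c + 6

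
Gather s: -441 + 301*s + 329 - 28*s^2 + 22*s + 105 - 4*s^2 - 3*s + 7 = -32*s^2 + 320*s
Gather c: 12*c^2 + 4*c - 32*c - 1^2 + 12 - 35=12*c^2 - 28*c - 24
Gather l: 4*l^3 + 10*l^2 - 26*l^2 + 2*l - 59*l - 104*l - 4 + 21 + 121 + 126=4*l^3 - 16*l^2 - 161*l + 264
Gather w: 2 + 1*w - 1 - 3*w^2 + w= -3*w^2 + 2*w + 1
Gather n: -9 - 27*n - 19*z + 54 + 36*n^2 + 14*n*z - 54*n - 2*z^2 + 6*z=36*n^2 + n*(14*z - 81) - 2*z^2 - 13*z + 45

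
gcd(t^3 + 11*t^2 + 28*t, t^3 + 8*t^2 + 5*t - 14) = t + 7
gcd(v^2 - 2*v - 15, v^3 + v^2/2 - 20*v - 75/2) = v^2 - 2*v - 15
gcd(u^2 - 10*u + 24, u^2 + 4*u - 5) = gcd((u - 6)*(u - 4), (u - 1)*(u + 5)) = 1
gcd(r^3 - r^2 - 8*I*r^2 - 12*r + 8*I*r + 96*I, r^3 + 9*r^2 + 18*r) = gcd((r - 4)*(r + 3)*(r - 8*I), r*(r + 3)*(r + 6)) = r + 3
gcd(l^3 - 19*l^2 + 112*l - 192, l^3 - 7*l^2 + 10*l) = 1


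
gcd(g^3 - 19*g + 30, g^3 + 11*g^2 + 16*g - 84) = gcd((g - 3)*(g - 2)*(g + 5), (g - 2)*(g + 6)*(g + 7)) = g - 2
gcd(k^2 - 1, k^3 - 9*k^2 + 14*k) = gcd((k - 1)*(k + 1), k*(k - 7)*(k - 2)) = 1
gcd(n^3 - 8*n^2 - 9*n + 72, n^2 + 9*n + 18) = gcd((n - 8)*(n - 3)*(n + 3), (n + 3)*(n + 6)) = n + 3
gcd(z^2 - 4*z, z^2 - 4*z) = z^2 - 4*z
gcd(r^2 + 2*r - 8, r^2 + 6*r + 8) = r + 4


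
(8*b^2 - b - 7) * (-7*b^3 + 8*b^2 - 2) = -56*b^5 + 71*b^4 + 41*b^3 - 72*b^2 + 2*b + 14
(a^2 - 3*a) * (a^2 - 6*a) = a^4 - 9*a^3 + 18*a^2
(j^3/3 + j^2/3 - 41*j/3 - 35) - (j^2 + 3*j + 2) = j^3/3 - 2*j^2/3 - 50*j/3 - 37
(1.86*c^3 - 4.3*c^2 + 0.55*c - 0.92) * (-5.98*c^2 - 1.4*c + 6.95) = -11.1228*c^5 + 23.11*c^4 + 15.658*c^3 - 25.1534*c^2 + 5.1105*c - 6.394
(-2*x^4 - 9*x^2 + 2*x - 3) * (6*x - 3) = -12*x^5 + 6*x^4 - 54*x^3 + 39*x^2 - 24*x + 9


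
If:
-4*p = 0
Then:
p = 0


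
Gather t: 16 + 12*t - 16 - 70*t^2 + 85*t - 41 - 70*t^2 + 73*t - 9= -140*t^2 + 170*t - 50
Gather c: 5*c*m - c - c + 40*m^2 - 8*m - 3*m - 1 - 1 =c*(5*m - 2) + 40*m^2 - 11*m - 2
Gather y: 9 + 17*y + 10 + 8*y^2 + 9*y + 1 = 8*y^2 + 26*y + 20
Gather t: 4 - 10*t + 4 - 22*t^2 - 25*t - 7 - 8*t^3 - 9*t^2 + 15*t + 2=-8*t^3 - 31*t^2 - 20*t + 3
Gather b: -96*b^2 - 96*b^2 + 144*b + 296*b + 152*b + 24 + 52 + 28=-192*b^2 + 592*b + 104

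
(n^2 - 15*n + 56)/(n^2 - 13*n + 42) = (n - 8)/(n - 6)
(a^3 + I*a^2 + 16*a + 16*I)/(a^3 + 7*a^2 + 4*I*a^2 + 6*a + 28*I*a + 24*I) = (a^2 - 3*I*a + 4)/(a^2 + 7*a + 6)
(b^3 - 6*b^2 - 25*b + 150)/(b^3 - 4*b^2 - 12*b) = (b^2 - 25)/(b*(b + 2))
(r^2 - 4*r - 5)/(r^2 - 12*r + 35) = (r + 1)/(r - 7)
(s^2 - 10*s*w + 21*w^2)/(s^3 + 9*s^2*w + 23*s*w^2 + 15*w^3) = (s^2 - 10*s*w + 21*w^2)/(s^3 + 9*s^2*w + 23*s*w^2 + 15*w^3)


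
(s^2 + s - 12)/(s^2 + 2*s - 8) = (s - 3)/(s - 2)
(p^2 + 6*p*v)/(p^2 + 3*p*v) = (p + 6*v)/(p + 3*v)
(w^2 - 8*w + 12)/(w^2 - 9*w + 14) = (w - 6)/(w - 7)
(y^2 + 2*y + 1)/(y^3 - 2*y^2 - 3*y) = (y + 1)/(y*(y - 3))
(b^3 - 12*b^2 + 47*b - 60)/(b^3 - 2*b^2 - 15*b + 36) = (b^2 - 9*b + 20)/(b^2 + b - 12)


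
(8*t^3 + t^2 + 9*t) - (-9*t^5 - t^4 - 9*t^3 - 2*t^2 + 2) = 9*t^5 + t^4 + 17*t^3 + 3*t^2 + 9*t - 2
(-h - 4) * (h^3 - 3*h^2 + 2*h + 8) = -h^4 - h^3 + 10*h^2 - 16*h - 32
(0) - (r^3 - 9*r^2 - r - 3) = -r^3 + 9*r^2 + r + 3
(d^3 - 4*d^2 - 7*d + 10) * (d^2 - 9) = d^5 - 4*d^4 - 16*d^3 + 46*d^2 + 63*d - 90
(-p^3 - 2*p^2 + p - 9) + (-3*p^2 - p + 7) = -p^3 - 5*p^2 - 2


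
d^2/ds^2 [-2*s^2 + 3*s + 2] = -4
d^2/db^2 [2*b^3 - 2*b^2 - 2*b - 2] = 12*b - 4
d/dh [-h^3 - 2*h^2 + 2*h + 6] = -3*h^2 - 4*h + 2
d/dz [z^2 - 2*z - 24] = 2*z - 2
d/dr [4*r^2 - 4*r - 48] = 8*r - 4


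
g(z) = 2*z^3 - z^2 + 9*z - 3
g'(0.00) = 9.00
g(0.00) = -3.00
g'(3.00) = 57.00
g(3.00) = 69.00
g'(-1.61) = 27.77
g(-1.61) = -28.43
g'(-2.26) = 44.17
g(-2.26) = -51.53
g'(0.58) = 9.86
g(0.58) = 2.27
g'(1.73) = 23.50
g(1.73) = 19.93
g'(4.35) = 113.84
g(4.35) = 181.85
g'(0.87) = 11.80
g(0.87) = 5.39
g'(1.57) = 20.65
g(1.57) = 16.40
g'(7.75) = 353.88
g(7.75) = 937.66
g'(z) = 6*z^2 - 2*z + 9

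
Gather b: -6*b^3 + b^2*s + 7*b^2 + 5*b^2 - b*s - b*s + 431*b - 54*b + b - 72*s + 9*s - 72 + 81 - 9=-6*b^3 + b^2*(s + 12) + b*(378 - 2*s) - 63*s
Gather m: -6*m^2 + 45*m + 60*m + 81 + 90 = -6*m^2 + 105*m + 171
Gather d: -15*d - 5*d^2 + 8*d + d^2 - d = -4*d^2 - 8*d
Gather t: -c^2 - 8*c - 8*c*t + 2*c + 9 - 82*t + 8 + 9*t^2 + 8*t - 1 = -c^2 - 6*c + 9*t^2 + t*(-8*c - 74) + 16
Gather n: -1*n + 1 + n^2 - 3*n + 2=n^2 - 4*n + 3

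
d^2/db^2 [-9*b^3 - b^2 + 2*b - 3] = -54*b - 2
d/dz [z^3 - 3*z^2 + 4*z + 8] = 3*z^2 - 6*z + 4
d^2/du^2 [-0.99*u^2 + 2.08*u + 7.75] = -1.98000000000000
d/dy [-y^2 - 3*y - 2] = -2*y - 3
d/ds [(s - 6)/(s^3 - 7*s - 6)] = (s^3 - 7*s - (s - 6)*(3*s^2 - 7) - 6)/(-s^3 + 7*s + 6)^2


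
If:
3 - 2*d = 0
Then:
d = 3/2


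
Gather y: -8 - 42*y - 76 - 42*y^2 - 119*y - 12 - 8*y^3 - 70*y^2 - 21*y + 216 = -8*y^3 - 112*y^2 - 182*y + 120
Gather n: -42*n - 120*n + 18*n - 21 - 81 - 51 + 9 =-144*n - 144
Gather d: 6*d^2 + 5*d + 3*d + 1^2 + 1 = 6*d^2 + 8*d + 2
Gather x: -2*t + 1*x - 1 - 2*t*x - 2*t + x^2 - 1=-4*t + x^2 + x*(1 - 2*t) - 2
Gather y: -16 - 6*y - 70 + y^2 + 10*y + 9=y^2 + 4*y - 77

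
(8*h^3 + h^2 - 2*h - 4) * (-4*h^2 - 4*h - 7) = -32*h^5 - 36*h^4 - 52*h^3 + 17*h^2 + 30*h + 28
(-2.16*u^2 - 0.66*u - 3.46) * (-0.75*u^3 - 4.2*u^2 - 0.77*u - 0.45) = 1.62*u^5 + 9.567*u^4 + 7.0302*u^3 + 16.0122*u^2 + 2.9612*u + 1.557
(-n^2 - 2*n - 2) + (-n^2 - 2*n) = -2*n^2 - 4*n - 2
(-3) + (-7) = -10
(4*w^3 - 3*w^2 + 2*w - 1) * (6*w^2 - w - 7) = 24*w^5 - 22*w^4 - 13*w^3 + 13*w^2 - 13*w + 7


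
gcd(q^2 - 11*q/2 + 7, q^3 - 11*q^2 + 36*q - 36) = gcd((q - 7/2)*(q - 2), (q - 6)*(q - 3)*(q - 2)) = q - 2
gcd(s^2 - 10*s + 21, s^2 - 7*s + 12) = s - 3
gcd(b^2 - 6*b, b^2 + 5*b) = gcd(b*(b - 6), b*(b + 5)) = b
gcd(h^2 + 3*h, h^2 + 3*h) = h^2 + 3*h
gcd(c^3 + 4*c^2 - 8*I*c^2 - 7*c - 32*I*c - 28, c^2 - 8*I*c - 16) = 1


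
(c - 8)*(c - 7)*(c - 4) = c^3 - 19*c^2 + 116*c - 224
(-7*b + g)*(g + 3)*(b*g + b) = -7*b^2*g^2 - 28*b^2*g - 21*b^2 + b*g^3 + 4*b*g^2 + 3*b*g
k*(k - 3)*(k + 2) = k^3 - k^2 - 6*k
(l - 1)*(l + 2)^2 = l^3 + 3*l^2 - 4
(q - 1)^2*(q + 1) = q^3 - q^2 - q + 1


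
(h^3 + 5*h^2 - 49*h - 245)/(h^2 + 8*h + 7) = (h^2 - 2*h - 35)/(h + 1)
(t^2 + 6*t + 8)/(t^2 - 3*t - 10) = (t + 4)/(t - 5)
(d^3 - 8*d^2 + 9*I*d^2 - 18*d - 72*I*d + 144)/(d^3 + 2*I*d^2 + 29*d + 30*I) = (d^2 + d*(-8 + 3*I) - 24*I)/(d^2 - 4*I*d + 5)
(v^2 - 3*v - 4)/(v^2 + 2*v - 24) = (v + 1)/(v + 6)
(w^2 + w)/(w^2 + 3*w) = (w + 1)/(w + 3)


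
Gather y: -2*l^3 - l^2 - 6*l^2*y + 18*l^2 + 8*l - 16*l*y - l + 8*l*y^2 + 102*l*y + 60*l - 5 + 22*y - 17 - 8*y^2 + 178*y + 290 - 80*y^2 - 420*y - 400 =-2*l^3 + 17*l^2 + 67*l + y^2*(8*l - 88) + y*(-6*l^2 + 86*l - 220) - 132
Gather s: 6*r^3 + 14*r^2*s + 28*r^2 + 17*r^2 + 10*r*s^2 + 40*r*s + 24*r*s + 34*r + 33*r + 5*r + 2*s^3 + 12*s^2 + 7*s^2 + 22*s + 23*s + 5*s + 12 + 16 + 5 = 6*r^3 + 45*r^2 + 72*r + 2*s^3 + s^2*(10*r + 19) + s*(14*r^2 + 64*r + 50) + 33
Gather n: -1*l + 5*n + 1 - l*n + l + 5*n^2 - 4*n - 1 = 5*n^2 + n*(1 - l)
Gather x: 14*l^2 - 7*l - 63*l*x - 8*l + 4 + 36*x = 14*l^2 - 15*l + x*(36 - 63*l) + 4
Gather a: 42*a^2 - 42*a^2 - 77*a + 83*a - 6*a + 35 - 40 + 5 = 0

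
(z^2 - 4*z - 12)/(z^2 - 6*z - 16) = (z - 6)/(z - 8)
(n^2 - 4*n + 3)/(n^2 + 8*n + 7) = (n^2 - 4*n + 3)/(n^2 + 8*n + 7)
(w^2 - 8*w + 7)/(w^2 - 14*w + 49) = (w - 1)/(w - 7)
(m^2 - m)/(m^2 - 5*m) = (m - 1)/(m - 5)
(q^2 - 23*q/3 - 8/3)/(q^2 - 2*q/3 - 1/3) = (q - 8)/(q - 1)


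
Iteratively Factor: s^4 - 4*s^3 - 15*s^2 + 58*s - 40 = (s - 5)*(s^3 + s^2 - 10*s + 8) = (s - 5)*(s + 4)*(s^2 - 3*s + 2) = (s - 5)*(s - 1)*(s + 4)*(s - 2)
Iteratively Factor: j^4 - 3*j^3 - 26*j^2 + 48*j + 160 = (j + 4)*(j^3 - 7*j^2 + 2*j + 40) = (j - 4)*(j + 4)*(j^2 - 3*j - 10) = (j - 5)*(j - 4)*(j + 4)*(j + 2)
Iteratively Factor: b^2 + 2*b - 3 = (b + 3)*(b - 1)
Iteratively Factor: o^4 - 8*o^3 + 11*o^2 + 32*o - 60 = (o - 2)*(o^3 - 6*o^2 - o + 30) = (o - 3)*(o - 2)*(o^2 - 3*o - 10) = (o - 3)*(o - 2)*(o + 2)*(o - 5)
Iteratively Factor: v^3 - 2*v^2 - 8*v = (v - 4)*(v^2 + 2*v) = (v - 4)*(v + 2)*(v)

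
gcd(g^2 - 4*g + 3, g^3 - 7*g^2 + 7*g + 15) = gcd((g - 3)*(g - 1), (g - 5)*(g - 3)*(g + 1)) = g - 3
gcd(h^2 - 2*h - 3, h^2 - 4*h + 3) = h - 3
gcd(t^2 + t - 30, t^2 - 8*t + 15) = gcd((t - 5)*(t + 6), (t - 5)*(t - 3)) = t - 5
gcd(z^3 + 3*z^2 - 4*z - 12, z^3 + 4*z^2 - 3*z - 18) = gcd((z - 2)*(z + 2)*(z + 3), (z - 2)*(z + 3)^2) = z^2 + z - 6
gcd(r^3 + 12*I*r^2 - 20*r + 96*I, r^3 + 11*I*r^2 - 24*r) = r + 8*I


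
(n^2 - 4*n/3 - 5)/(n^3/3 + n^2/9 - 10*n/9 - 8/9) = 3*(3*n^2 - 4*n - 15)/(3*n^3 + n^2 - 10*n - 8)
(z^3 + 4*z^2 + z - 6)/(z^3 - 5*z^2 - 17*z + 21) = (z + 2)/(z - 7)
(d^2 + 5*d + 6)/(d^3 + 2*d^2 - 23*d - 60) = (d + 2)/(d^2 - d - 20)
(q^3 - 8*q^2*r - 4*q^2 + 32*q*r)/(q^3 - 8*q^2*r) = (q - 4)/q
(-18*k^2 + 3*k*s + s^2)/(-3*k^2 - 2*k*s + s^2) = (6*k + s)/(k + s)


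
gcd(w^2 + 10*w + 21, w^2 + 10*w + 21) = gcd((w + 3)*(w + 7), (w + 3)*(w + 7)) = w^2 + 10*w + 21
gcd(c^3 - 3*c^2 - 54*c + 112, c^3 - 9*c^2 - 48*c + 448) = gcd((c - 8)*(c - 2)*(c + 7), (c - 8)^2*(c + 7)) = c^2 - c - 56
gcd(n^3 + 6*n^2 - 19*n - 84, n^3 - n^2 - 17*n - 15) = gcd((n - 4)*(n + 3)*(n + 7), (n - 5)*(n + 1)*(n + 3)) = n + 3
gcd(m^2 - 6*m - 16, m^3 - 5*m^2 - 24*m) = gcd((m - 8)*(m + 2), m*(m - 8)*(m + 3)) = m - 8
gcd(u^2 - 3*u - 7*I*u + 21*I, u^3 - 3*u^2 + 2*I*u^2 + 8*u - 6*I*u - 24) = u - 3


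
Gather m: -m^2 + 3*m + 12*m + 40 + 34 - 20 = -m^2 + 15*m + 54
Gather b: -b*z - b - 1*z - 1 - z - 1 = b*(-z - 1) - 2*z - 2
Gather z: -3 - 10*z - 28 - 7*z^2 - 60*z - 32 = -7*z^2 - 70*z - 63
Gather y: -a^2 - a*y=-a^2 - a*y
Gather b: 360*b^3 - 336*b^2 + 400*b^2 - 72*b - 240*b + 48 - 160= 360*b^3 + 64*b^2 - 312*b - 112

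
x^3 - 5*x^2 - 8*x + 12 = (x - 6)*(x - 1)*(x + 2)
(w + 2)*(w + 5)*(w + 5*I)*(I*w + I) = I*w^4 - 5*w^3 + 8*I*w^3 - 40*w^2 + 17*I*w^2 - 85*w + 10*I*w - 50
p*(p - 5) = p^2 - 5*p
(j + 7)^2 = j^2 + 14*j + 49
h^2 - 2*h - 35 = (h - 7)*(h + 5)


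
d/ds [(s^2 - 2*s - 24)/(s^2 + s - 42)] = 3/(s^2 + 14*s + 49)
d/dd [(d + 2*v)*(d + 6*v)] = 2*d + 8*v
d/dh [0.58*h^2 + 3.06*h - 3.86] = 1.16*h + 3.06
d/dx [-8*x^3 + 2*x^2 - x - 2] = -24*x^2 + 4*x - 1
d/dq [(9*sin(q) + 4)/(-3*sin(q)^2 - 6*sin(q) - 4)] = 3*(9*sin(q)^2 + 8*sin(q) - 4)*cos(q)/(3*sin(q)^2 + 6*sin(q) + 4)^2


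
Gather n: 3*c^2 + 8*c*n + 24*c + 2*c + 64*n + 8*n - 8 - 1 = 3*c^2 + 26*c + n*(8*c + 72) - 9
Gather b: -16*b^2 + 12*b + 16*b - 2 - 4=-16*b^2 + 28*b - 6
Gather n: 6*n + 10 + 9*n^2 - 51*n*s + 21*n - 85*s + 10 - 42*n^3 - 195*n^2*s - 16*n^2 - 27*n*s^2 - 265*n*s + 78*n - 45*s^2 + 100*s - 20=-42*n^3 + n^2*(-195*s - 7) + n*(-27*s^2 - 316*s + 105) - 45*s^2 + 15*s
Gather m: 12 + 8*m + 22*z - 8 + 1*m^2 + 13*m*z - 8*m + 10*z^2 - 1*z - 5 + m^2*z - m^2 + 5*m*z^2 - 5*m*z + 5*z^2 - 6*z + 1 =m^2*z + m*(5*z^2 + 8*z) + 15*z^2 + 15*z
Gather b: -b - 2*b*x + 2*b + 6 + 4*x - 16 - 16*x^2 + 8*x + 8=b*(1 - 2*x) - 16*x^2 + 12*x - 2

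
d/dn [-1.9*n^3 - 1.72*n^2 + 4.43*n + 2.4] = -5.7*n^2 - 3.44*n + 4.43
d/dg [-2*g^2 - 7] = -4*g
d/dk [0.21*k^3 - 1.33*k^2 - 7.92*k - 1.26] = 0.63*k^2 - 2.66*k - 7.92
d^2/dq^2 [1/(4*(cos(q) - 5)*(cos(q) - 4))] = (-4*sin(q)^4 + 3*sin(q)^2 - 855*cos(q)/4 + 27*cos(3*q)/4 + 123)/(4*(cos(q) - 5)^3*(cos(q) - 4)^3)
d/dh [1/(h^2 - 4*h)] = 2*(2 - h)/(h^2*(h - 4)^2)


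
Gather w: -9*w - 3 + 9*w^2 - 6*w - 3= 9*w^2 - 15*w - 6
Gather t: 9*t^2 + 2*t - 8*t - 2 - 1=9*t^2 - 6*t - 3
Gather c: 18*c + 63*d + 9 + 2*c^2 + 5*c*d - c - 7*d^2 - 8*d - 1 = 2*c^2 + c*(5*d + 17) - 7*d^2 + 55*d + 8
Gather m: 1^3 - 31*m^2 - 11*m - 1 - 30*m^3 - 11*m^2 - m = -30*m^3 - 42*m^2 - 12*m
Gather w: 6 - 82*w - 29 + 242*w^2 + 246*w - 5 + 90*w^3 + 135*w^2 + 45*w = 90*w^3 + 377*w^2 + 209*w - 28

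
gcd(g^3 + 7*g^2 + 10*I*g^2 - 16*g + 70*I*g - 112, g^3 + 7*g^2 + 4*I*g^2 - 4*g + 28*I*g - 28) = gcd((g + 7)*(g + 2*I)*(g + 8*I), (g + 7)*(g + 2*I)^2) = g^2 + g*(7 + 2*I) + 14*I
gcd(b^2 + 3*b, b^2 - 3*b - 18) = b + 3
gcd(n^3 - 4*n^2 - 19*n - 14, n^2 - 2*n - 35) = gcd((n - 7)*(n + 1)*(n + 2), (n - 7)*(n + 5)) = n - 7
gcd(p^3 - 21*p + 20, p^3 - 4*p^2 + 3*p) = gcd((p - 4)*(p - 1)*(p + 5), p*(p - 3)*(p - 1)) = p - 1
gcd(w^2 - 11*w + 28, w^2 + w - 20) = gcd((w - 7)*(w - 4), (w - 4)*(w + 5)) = w - 4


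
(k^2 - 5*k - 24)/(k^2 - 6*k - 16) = (k + 3)/(k + 2)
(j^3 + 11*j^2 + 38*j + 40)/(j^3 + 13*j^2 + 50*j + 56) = (j + 5)/(j + 7)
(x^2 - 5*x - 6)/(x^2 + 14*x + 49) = (x^2 - 5*x - 6)/(x^2 + 14*x + 49)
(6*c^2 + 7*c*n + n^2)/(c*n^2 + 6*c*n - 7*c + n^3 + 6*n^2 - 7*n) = (6*c + n)/(n^2 + 6*n - 7)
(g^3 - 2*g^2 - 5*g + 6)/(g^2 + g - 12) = (g^2 + g - 2)/(g + 4)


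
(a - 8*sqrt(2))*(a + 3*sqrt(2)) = a^2 - 5*sqrt(2)*a - 48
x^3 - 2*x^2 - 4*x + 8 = (x - 2)^2*(x + 2)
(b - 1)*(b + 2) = b^2 + b - 2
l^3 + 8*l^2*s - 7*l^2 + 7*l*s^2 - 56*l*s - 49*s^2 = (l - 7)*(l + s)*(l + 7*s)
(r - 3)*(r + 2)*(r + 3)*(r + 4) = r^4 + 6*r^3 - r^2 - 54*r - 72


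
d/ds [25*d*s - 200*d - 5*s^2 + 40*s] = 25*d - 10*s + 40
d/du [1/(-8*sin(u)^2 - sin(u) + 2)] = (16*sin(u) + 1)*cos(u)/(8*sin(u)^2 + sin(u) - 2)^2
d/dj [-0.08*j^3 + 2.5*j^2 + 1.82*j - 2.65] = -0.24*j^2 + 5.0*j + 1.82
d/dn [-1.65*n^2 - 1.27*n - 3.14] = -3.3*n - 1.27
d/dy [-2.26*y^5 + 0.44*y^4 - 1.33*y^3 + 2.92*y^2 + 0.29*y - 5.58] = -11.3*y^4 + 1.76*y^3 - 3.99*y^2 + 5.84*y + 0.29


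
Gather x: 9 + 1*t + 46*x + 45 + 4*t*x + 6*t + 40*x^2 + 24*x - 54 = 7*t + 40*x^2 + x*(4*t + 70)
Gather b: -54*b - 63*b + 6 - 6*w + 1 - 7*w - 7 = -117*b - 13*w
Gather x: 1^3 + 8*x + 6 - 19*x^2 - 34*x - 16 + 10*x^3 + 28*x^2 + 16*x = 10*x^3 + 9*x^2 - 10*x - 9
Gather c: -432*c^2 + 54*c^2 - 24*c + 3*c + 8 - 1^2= -378*c^2 - 21*c + 7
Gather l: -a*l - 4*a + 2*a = -a*l - 2*a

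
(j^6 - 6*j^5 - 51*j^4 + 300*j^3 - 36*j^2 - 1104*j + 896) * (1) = j^6 - 6*j^5 - 51*j^4 + 300*j^3 - 36*j^2 - 1104*j + 896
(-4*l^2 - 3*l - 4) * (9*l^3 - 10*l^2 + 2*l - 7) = -36*l^5 + 13*l^4 - 14*l^3 + 62*l^2 + 13*l + 28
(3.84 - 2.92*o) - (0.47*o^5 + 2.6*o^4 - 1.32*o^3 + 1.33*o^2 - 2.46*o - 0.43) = -0.47*o^5 - 2.6*o^4 + 1.32*o^3 - 1.33*o^2 - 0.46*o + 4.27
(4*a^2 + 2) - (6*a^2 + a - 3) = -2*a^2 - a + 5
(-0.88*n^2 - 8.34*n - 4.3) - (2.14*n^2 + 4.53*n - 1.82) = -3.02*n^2 - 12.87*n - 2.48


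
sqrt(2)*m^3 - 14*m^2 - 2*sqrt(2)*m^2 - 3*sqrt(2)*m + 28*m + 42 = (m - 3)*(m - 7*sqrt(2))*(sqrt(2)*m + sqrt(2))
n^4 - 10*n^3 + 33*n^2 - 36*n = n*(n - 4)*(n - 3)^2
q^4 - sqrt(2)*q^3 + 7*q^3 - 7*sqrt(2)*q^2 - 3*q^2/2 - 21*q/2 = q*(q + 7)*(q - 3*sqrt(2)/2)*(q + sqrt(2)/2)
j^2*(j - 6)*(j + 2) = j^4 - 4*j^3 - 12*j^2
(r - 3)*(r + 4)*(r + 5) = r^3 + 6*r^2 - 7*r - 60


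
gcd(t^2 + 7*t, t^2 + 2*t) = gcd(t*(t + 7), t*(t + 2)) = t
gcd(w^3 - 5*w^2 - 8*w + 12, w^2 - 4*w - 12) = w^2 - 4*w - 12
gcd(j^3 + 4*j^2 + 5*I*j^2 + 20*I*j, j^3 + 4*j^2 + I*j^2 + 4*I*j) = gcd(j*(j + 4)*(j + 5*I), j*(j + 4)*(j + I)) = j^2 + 4*j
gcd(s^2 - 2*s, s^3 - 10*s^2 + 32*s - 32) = s - 2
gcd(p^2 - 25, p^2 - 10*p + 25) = p - 5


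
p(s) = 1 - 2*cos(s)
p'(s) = 2*sin(s)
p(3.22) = 2.99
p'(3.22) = -0.16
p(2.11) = 2.03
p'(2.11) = 1.72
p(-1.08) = 0.06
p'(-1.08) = -1.76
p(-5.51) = -0.43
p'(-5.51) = 1.40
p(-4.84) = 0.75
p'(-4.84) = 1.98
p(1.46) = 0.78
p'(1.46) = 1.99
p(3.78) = 2.61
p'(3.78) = -1.19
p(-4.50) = 1.42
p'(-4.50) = 1.96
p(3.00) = 2.98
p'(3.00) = 0.28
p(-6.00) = -0.92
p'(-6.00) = 0.56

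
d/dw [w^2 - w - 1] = 2*w - 1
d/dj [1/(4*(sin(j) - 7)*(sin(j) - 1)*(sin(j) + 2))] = 3*(4*sin(j) + cos(j)^2 + 2)*cos(j)/(4*(sin(j) - 7)^2*(sin(j) - 1)^2*(sin(j) + 2)^2)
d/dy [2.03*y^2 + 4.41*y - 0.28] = 4.06*y + 4.41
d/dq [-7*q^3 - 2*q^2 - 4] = q*(-21*q - 4)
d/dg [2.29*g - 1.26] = 2.29000000000000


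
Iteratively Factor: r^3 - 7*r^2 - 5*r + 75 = (r + 3)*(r^2 - 10*r + 25) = (r - 5)*(r + 3)*(r - 5)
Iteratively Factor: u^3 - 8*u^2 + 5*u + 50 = (u + 2)*(u^2 - 10*u + 25) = (u - 5)*(u + 2)*(u - 5)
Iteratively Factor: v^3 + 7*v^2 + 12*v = (v + 4)*(v^2 + 3*v) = v*(v + 4)*(v + 3)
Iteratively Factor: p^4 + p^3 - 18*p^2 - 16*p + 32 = (p + 2)*(p^3 - p^2 - 16*p + 16) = (p - 4)*(p + 2)*(p^2 + 3*p - 4) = (p - 4)*(p + 2)*(p + 4)*(p - 1)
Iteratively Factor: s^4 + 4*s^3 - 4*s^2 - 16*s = (s)*(s^3 + 4*s^2 - 4*s - 16) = s*(s + 4)*(s^2 - 4) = s*(s + 2)*(s + 4)*(s - 2)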